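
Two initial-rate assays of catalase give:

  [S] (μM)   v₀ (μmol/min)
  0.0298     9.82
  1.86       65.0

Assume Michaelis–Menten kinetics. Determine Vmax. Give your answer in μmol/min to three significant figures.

In reciprocal form, 1/v = (Km/Vmax)·(1/[S]) + 1/Vmax. The two points give (1/[S], 1/v) = (33.56, 0.1018) and (0.5376, 0.01538).
Slope = (0.1018 − 0.01538)/(33.56 − 0.5376) = 0.002618; intercept = 0.1018 − 0.002618×33.56 = 0.01398.
Vmax = 1/intercept = 71.5 μmol/min; Km = slope × Vmax = 0.002618 × 71.5 = 0.187 μM.

71.5 μmol/min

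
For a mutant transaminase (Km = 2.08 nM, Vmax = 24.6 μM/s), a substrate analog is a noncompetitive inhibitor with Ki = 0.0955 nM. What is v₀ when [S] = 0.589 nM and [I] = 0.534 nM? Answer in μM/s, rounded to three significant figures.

α = 1 + [I]/Ki = 1 + 0.534/0.0955 = 6.592.
For a noncompetitive inhibitor, Vmax is reduced to Vmax/α while Km is unchanged: Km,app = 2.08 nM, Vmax,app = 3.73 μM/s.
v = Vmax,app·[S]/(Km,app + [S]) = 3.73 × 0.589/(2.08 + 0.589) = 0.824 μM/s.

0.824 μM/s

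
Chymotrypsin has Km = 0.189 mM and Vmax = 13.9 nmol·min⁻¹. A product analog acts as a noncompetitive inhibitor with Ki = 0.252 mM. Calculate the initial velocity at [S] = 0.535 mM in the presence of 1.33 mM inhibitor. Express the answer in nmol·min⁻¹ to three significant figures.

With α = 1 + [I]/Ki = 1 + 1.33/0.252 = 6.278, the noncompetitive rate law is v = (Vmax/α)·[S] / (Km + [S]).
v = (13.9/6.278)×0.535 / (0.189 + 0.535) = 1.185/0.7240 = 1.64 nmol·min⁻¹.

1.64 nmol·min⁻¹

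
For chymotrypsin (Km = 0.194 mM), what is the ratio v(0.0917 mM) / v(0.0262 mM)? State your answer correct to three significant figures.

2.70

Since Vmax cancels, v₂/v₁ = [S]₂(Km+[S]₁) / [S]₁(Km+[S]₂).
= 0.0917×(0.194+0.0262) / (0.0262×(0.194+0.0917)) = 0.02019/0.007485 = 2.70.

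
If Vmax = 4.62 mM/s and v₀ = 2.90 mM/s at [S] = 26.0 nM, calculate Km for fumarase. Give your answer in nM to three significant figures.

15.4 nM

From v = Vmax[S]/(Km+[S]), Km = [S](Vmax − v)/v.
Km = 26.0 × (4.62 − 2.90) / 2.90 = 44.72/2.90 = 15.4 nM.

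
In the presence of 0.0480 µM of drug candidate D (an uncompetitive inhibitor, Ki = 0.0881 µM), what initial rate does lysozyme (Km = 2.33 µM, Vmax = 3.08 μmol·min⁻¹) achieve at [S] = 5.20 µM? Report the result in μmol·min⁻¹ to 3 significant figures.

With α = 1 + [I]/Ki = 1 + 0.0480/0.0881 = 1.545, the uncompetitive rate law is v = (Vmax/α)·[S] / (Km/α + [S]).
v = (3.08/1.545)×5.20 / (2.33/1.545 + 5.20) = 10.37/6.708 = 1.55 μmol·min⁻¹.

1.55 μmol·min⁻¹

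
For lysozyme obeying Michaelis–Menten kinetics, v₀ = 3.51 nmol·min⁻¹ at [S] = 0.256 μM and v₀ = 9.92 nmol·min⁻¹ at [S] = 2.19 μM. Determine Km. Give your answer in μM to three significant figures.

In reciprocal form, 1/v = (Km/Vmax)·(1/[S]) + 1/Vmax. The two points give (1/[S], 1/v) = (3.906, 0.2849) and (0.4566, 0.1008).
Slope = (0.2849 − 0.1008)/(3.906 − 0.4566) = 0.05337; intercept = 0.2849 − 0.05337×3.906 = 0.07644.
Vmax = 1/intercept = 13.1 nmol·min⁻¹; Km = slope × Vmax = 0.05337 × 13.1 = 0.698 μM.

0.698 μM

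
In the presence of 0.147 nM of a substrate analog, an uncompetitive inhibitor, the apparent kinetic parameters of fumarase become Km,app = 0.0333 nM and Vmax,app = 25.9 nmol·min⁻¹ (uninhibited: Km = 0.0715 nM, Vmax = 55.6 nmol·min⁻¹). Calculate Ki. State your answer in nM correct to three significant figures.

Uncompetitive: Vmax,app = Vmax/α (and Km,app = Km/α) with α = 1 + [I]/Ki.
α = Vmax/Vmax,app = 55.6/25.9 = 2.147.
Since α = 1 + [I]/Ki, [I]/Ki = 2.147 − 1 = 1.147 and Ki = 0.147/1.147 = 0.128 nM.

0.128 nM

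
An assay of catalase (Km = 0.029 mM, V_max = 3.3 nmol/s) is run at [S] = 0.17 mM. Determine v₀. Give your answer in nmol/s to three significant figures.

[S]/(Km+[S]) = 0.17/0.1990 = 0.8543, the fractional saturation.
v = 0.8543 × Vmax = 0.8543 × 3.3 = 2.82 nmol/s.

2.82 nmol/s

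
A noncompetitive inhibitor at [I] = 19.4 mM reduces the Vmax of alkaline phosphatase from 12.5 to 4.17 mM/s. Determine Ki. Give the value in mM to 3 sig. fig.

Noncompetitive: Vmax,app = Vmax/α with α = 1 + [I]/Ki.
α = Vmax/Vmax,app = 12.5/4.17 = 2.998.
Ki = [I]/(α − 1) = 19.4/1.998 = 9.71 mM.

9.71 mM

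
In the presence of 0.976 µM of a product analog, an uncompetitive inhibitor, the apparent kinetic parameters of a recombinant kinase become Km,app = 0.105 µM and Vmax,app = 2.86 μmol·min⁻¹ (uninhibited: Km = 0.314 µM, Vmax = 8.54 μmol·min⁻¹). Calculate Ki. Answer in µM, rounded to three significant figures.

0.491 µM

Uncompetitive: Vmax,app = Vmax/α (and Km,app = Km/α) with α = 1 + [I]/Ki.
α = Vmax/Vmax,app = 8.54/2.86 = 2.986.
Since α = 1 + [I]/Ki, [I]/Ki = 2.986 − 1 = 1.986 and Ki = 0.976/1.986 = 0.491 µM.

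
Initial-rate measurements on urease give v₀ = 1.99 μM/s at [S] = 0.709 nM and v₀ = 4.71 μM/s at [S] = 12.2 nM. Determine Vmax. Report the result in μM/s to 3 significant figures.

From v = Vmax[S]/(Km+[S]), each point gives Vmax = v(Km+[S])/[S].
Equating: 1.99(Km+0.709)/0.709 = 4.71(Km+12.2)/12.2.
2.807·Km + 1.99 = 0.3861·Km + 4.71, so (2.807 − 0.3861)·Km = 4.71 − 1.99.
Km = 2.720/2.421 = 1.12 nM; then Vmax = 1.99(1.12+0.709)/0.709 = 5.14 μM/s.

5.14 μM/s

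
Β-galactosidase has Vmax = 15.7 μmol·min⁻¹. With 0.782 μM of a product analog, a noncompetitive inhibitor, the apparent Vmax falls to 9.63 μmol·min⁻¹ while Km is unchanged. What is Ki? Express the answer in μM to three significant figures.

1.24 μM

Noncompetitive: Vmax,app = Vmax/α with α = 1 + [I]/Ki.
α = Vmax/Vmax,app = 15.7/9.63 = 1.630.
Since α = 1 + [I]/Ki, [I]/Ki = 1.630 − 1 = 0.6303 and Ki = 0.782/0.6303 = 1.24 μM.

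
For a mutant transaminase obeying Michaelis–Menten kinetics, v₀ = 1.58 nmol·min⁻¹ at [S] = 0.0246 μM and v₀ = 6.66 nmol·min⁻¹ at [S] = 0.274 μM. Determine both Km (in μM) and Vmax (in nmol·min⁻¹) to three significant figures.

Km = 0.127 μM; Vmax = 9.75 nmol·min⁻¹

In reciprocal form, 1/v = (Km/Vmax)·(1/[S]) + 1/Vmax. The two points give (1/[S], 1/v) = (40.65, 0.6329) and (3.650, 0.1502).
Slope = (0.6329 − 0.1502)/(40.65 − 3.650) = 0.01305; intercept = 0.6329 − 0.01305×40.65 = 0.1025.
Vmax = 1/intercept = 9.75 nmol·min⁻¹; Km = slope × Vmax = 0.01305 × 9.75 = 0.127 μM.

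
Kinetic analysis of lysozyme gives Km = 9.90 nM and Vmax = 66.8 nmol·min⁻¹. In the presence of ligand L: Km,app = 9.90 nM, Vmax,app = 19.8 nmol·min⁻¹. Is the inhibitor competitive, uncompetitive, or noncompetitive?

Vmax decreases (66.8 → 19.8 nmol·min⁻¹) while Km is unchanged — pure noncompetitive inhibition.

noncompetitive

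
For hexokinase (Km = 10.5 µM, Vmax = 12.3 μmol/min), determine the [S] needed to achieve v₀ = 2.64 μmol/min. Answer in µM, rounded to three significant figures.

Rearranging v = Vmax[S]/(Km+[S]) gives [S] = Km·v/(Vmax − v).
[S] = 10.5 × 2.64 / (12.3 − 2.64) = 27.72/9.660 = 2.87 µM.

2.87 µM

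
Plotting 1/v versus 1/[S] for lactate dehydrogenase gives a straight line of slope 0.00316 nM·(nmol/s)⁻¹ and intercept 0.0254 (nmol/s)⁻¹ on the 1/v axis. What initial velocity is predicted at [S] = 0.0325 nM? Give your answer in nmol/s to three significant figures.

The y-intercept is 1/Vmax, so Vmax = 1/0.0254 = 39.4 nmol/s.
The slope is Km/Vmax, so Km = 0.00316 × 39.4 = 0.124 nM.
Then v = 39.4 × 0.0325/(0.124 + 0.0325) = 8.15 nmol/s.

8.15 nmol/s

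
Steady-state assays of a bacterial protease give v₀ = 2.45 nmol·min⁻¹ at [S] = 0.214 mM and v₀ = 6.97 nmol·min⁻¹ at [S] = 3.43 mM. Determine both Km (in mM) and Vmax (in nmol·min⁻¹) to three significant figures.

In reciprocal form, 1/v = (Km/Vmax)·(1/[S]) + 1/Vmax. The two points give (1/[S], 1/v) = (4.673, 0.4082) and (0.2915, 0.1435).
Slope = (0.4082 − 0.1435)/(4.673 − 0.2915) = 0.06041; intercept = 0.4082 − 0.06041×4.673 = 0.1259.
Vmax = 1/intercept = 7.95 nmol·min⁻¹; Km = slope × Vmax = 0.06041 × 7.95 = 0.480 mM.

Km = 0.480 mM; Vmax = 7.95 nmol·min⁻¹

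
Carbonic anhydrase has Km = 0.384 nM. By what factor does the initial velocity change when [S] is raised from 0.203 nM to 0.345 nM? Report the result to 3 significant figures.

Since Vmax cancels, v₂/v₁ = [S]₂(Km+[S]₁) / [S]₁(Km+[S]₂).
= 0.345×(0.384+0.203) / (0.203×(0.384+0.345)) = 0.2025/0.1480 = 1.37.

1.37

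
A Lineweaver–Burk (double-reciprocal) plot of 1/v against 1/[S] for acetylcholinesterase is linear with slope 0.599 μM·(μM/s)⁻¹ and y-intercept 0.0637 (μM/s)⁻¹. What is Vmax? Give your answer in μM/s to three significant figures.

The y-intercept of a Lineweaver–Burk plot equals 1/Vmax, so Vmax = 1/0.0637 = 15.7 μM/s.

15.7 μM/s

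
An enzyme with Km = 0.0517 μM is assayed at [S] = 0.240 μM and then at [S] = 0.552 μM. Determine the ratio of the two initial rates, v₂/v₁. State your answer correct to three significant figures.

Since Vmax cancels, v₂/v₁ = [S]₂(Km+[S]₁) / [S]₁(Km+[S]₂).
= 0.552×(0.0517+0.240) / (0.240×(0.0517+0.552)) = 0.1610/0.1449 = 1.11.

1.11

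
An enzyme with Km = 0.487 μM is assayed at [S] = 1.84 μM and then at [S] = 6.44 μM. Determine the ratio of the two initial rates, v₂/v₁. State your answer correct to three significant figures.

The fractional saturations are [S]/(Km+[S]) = 1.84/2.327 = 0.7907 and 6.44/6.927 = 0.9297.
v₂/v₁ is just their ratio: 0.9297/0.7907 = 1.18.

1.18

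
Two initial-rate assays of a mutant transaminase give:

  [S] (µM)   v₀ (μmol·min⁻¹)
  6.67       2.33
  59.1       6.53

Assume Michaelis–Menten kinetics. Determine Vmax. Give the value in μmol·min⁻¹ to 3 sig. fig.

From v = Vmax[S]/(Km+[S]), each point gives Vmax = v(Km+[S])/[S].
Equating: 2.33(Km+6.67)/6.67 = 6.53(Km+59.1)/59.1.
0.3493·Km + 2.33 = 0.1105·Km + 6.53, so (0.3493 − 0.1105)·Km = 6.53 − 2.33.
Km = 4.200/0.2388 = 17.6 µM; then Vmax = 2.33(17.6+6.67)/6.67 = 8.47 μmol·min⁻¹.

8.47 μmol·min⁻¹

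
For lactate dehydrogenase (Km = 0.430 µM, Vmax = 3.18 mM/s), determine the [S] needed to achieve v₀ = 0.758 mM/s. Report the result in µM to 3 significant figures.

The required fractional saturation is v/Vmax = 0.758/3.18 = 0.2384.
Then [S]/(Km+[S]) = 0.2384 ⇒ [S] = 0.430 × 0.2384/(1 − 0.2384) = 0.135 µM.

0.135 µM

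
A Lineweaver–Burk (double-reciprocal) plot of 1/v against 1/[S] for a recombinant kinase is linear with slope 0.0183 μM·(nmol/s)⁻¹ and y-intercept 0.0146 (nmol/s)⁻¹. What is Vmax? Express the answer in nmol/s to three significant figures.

The y-intercept of a Lineweaver–Burk plot equals 1/Vmax, so Vmax = 1/0.0146 = 68.5 nmol/s.

68.5 nmol/s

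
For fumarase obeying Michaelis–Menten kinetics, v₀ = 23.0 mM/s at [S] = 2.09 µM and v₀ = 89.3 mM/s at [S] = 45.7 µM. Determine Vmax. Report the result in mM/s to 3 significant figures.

104 mM/s

In reciprocal form, 1/v = (Km/Vmax)·(1/[S]) + 1/Vmax. The two points give (1/[S], 1/v) = (0.4785, 0.04348) and (0.02188, 0.01120).
Slope = (0.04348 − 0.01120)/(0.4785 − 0.02188) = 0.07070; intercept = 0.04348 − 0.07070×0.4785 = 0.009651.
Vmax = 1/intercept = 104 mM/s; Km = slope × Vmax = 0.07070 × 104 = 7.33 µM.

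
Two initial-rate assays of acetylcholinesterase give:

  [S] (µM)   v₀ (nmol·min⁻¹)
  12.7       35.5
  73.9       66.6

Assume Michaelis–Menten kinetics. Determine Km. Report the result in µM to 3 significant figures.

From v = Vmax[S]/(Km+[S]), each point gives Vmax = v(Km+[S])/[S].
Equating: 35.5(Km+12.7)/12.7 = 66.6(Km+73.9)/73.9.
2.795·Km + 35.5 = 0.9012·Km + 66.6, so (2.795 − 0.9012)·Km = 66.6 − 35.5.
Km = 31.10/1.894 = 16.4 µM; then Vmax = 35.5(16.4+12.7)/12.7 = 81.4 nmol·min⁻¹.

16.4 µM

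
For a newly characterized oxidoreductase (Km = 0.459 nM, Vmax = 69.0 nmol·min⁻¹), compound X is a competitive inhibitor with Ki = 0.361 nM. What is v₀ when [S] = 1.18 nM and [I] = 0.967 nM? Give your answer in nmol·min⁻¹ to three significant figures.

With α = 1 + [I]/Ki = 1 + 0.967/0.361 = 3.679, the competitive rate law is v = Vmax[S] / (αKm + [S]).
v = 69.0×1.18 / (3.679×0.459 + 1.18) = 81.42/2.869 = 28.4 nmol·min⁻¹.

28.4 nmol·min⁻¹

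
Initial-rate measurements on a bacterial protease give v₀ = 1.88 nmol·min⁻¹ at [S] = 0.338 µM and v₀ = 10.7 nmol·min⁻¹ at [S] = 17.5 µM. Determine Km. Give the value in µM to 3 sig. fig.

1.78 µM

From v = Vmax[S]/(Km+[S]), each point gives Vmax = v(Km+[S])/[S].
Equating: 1.88(Km+0.338)/0.338 = 10.7(Km+17.5)/17.5.
5.562·Km + 1.88 = 0.6114·Km + 10.7, so (5.562 − 0.6114)·Km = 10.7 − 1.88.
Km = 8.820/4.951 = 1.78 µM; then Vmax = 1.88(1.78+0.338)/0.338 = 11.8 nmol·min⁻¹.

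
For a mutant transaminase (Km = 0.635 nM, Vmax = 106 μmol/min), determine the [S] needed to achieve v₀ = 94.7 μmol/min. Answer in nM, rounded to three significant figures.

Rearranging v = Vmax[S]/(Km+[S]) gives [S] = Km·v/(Vmax − v).
[S] = 0.635 × 94.7 / (106 − 94.7) = 60.13/11.30 = 5.32 nM.

5.32 nM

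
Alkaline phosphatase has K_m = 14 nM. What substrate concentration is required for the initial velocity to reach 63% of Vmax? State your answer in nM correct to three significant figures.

23.8 nM

v/Vmax = [S]/(Km+[S]) = 0.63, so [S] = Km·0.63/(1 − 0.63) = 14 × 1.703.
[S] = 23.8 nM.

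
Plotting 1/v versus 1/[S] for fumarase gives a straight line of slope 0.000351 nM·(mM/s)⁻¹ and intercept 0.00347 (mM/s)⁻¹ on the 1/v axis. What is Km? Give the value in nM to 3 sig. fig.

0.101 nM

y-intercept = 1/Vmax ⇒ Vmax = 288 mM/s; slope = Km/Vmax ⇒ Km = slope × Vmax.
Km = 0.000351 × 288 = 0.101 nM.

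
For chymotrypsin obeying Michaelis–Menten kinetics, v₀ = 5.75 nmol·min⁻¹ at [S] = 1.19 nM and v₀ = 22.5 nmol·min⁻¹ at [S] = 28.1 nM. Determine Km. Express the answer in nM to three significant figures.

In reciprocal form, 1/v = (Km/Vmax)·(1/[S]) + 1/Vmax. The two points give (1/[S], 1/v) = (0.8403, 0.1739) and (0.03559, 0.04444).
Slope = (0.1739 − 0.04444)/(0.8403 − 0.03559) = 0.1609; intercept = 0.1739 − 0.1609×0.8403 = 0.03872.
Vmax = 1/intercept = 25.8 nmol·min⁻¹; Km = slope × Vmax = 0.1609 × 25.8 = 4.16 nM.

4.16 nM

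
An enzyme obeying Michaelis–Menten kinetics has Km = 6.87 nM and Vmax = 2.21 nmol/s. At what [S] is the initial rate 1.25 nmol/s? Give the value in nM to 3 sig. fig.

The required fractional saturation is v/Vmax = 1.25/2.21 = 0.5656.
Then [S]/(Km+[S]) = 0.5656 ⇒ [S] = 6.87 × 0.5656/(1 − 0.5656) = 8.95 nM.

8.95 nM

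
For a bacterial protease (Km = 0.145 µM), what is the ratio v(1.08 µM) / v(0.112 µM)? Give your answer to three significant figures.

The fractional saturations are [S]/(Km+[S]) = 0.112/0.2570 = 0.4358 and 1.08/1.225 = 0.8816.
v₂/v₁ is just their ratio: 0.8816/0.4358 = 2.02.

2.02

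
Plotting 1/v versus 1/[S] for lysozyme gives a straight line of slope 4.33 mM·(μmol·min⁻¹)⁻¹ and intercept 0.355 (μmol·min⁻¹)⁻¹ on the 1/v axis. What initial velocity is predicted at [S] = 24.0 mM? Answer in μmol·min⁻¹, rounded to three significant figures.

1.87 μmol·min⁻¹

The y-intercept is 1/Vmax, so Vmax = 1/0.355 = 2.82 μmol·min⁻¹.
The slope is Km/Vmax, so Km = 4.33 × 2.82 = 12.2 mM.
Then v = 2.82 × 24.0/(12.2 + 24.0) = 1.87 μmol·min⁻¹.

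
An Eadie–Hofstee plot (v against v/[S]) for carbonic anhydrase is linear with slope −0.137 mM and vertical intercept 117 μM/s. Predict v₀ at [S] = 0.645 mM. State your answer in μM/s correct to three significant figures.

96.5 μM/s

In the Eadie–Hofstee form v = Vmax − Km·(v/[S]), the slope is −Km and the intercept is Vmax, so Km = 0.137 mM and Vmax = 117 μM/s.
v = 117 × 0.645/(0.137 + 0.645) = 96.5 μM/s.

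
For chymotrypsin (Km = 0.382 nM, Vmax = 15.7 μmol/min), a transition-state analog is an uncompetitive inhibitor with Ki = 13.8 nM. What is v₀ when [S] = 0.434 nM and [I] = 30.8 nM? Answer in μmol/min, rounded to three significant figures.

3.82 μmol/min

With α = 1 + [I]/Ki = 1 + 30.8/13.8 = 3.232, the uncompetitive rate law is v = (Vmax/α)·[S] / (Km/α + [S]).
v = (15.7/3.232)×0.434 / (0.382/3.232 + 0.434) = 2.108/0.5522 = 3.82 μmol/min.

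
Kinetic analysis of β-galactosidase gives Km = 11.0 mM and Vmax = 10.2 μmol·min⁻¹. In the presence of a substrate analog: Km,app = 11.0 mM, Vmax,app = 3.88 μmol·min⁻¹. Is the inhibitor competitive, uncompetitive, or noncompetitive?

noncompetitive

Vmax decreases (10.2 → 3.88 μmol·min⁻¹) while Km is unchanged — pure noncompetitive inhibition.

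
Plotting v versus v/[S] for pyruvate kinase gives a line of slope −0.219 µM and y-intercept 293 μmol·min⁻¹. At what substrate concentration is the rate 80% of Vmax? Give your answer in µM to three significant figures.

0.876 µM

The Eadie–Hofstee slope gives Km = 0.219 µM (slope = −Km).
v/Vmax = [S]/(Km+[S]) = 0.8 ⇒ [S] = Km·0.8/(1−0.8) = 0.219 × 4.000 = 0.876 µM.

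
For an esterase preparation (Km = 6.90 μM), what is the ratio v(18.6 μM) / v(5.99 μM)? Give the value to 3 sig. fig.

1.57

Since Vmax cancels, v₂/v₁ = [S]₂(Km+[S]₁) / [S]₁(Km+[S]₂).
= 18.6×(6.90+5.99) / (5.99×(6.90+18.6)) = 239.8/152.7 = 1.57.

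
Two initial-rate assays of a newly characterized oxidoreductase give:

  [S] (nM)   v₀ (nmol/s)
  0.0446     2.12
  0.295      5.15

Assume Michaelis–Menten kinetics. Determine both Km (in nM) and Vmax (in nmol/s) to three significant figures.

In reciprocal form, 1/v = (Km/Vmax)·(1/[S]) + 1/Vmax. The two points give (1/[S], 1/v) = (22.42, 0.4717) and (3.390, 0.1942).
Slope = (0.4717 − 0.1942)/(22.42 − 3.390) = 0.01458; intercept = 0.4717 − 0.01458×22.42 = 0.1447.
Vmax = 1/intercept = 6.91 nmol/s; Km = slope × Vmax = 0.01458 × 6.91 = 0.101 nM.

Km = 0.101 nM; Vmax = 6.91 nmol/s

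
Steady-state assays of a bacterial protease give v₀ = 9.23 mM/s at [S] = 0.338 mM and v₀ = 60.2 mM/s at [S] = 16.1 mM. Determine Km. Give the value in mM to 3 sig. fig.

2.16 mM

From v = Vmax[S]/(Km+[S]), each point gives Vmax = v(Km+[S])/[S].
Equating: 9.23(Km+0.338)/0.338 = 60.2(Km+16.1)/16.1.
27.31·Km + 9.23 = 3.739·Km + 60.2, so (27.31 − 3.739)·Km = 60.2 − 9.23.
Km = 50.97/23.57 = 2.16 mM; then Vmax = 9.23(2.16+0.338)/0.338 = 68.3 mM/s.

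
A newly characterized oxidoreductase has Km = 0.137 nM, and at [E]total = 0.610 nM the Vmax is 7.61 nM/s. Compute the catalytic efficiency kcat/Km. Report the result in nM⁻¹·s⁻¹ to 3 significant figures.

kcat = Vmax/[E]total = 7.61/0.610 = 12.5 s⁻¹.
kcat/Km = 12.5/0.137 = 91.1 nM⁻¹·s⁻¹.

91.1 nM⁻¹·s⁻¹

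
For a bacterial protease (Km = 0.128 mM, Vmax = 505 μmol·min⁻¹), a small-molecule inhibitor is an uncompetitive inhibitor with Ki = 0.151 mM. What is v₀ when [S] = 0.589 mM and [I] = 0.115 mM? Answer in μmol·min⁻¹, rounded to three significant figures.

255 μmol·min⁻¹

α = 1 + [I]/Ki = 1 + 0.115/0.151 = 1.762.
For an uncompetitive inhibitor, both parameters are divided by α, giving Vmax/α and Km/α: Km,app = 0.0727 mM, Vmax,app = 287 μmol·min⁻¹.
v = Vmax,app·[S]/(Km,app + [S]) = 287 × 0.589/(0.0727 + 0.589) = 255 μmol·min⁻¹.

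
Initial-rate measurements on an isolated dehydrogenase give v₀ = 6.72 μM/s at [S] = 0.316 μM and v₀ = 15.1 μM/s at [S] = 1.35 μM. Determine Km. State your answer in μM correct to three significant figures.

0.831 μM

From v = Vmax[S]/(Km+[S]), each point gives Vmax = v(Km+[S])/[S].
Equating: 6.72(Km+0.316)/0.316 = 15.1(Km+1.35)/1.35.
21.27·Km + 6.72 = 11.19·Km + 15.1, so (21.27 − 11.19)·Km = 15.1 − 6.72.
Km = 8.380/10.08 = 0.831 μM; then Vmax = 6.72(0.831+0.316)/0.316 = 24.4 μM/s.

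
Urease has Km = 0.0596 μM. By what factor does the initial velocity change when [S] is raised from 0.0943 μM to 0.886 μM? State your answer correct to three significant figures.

1.53

The fractional saturations are [S]/(Km+[S]) = 0.0943/0.1539 = 0.6127 and 0.886/0.9456 = 0.9370.
v₂/v₁ is just their ratio: 0.9370/0.6127 = 1.53.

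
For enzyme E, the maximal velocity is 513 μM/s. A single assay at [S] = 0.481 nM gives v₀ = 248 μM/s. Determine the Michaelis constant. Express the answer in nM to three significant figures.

From v = Vmax[S]/(Km+[S]), Km = [S](Vmax − v)/v.
Km = 0.481 × (513 − 248) / 248 = 127.5/248 = 0.514 nM.

0.514 nM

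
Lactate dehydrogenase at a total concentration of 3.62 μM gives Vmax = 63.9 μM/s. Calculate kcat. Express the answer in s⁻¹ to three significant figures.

17.7 s⁻¹

kcat = Vmax/[E]total = 63.9 μM/s / 3.62 μM = 17.7 s⁻¹.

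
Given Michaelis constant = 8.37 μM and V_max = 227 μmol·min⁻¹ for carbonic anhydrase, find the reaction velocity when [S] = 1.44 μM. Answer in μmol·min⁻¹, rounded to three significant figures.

v = Vmax·[S]/(Km + [S]) = 227 × 1.44 / (8.37 + 1.44)
  = 326.9 / 9.810 = 33.3 μmol·min⁻¹.

33.3 μmol·min⁻¹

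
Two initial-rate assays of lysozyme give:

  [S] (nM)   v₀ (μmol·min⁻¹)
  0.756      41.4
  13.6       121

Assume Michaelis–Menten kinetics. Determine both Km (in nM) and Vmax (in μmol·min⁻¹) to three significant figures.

In reciprocal form, 1/v = (Km/Vmax)·(1/[S]) + 1/Vmax. The two points give (1/[S], 1/v) = (1.323, 0.02415) and (0.07353, 0.008264).
Slope = (0.02415 − 0.008264)/(1.323 − 0.07353) = 0.01272; intercept = 0.02415 − 0.01272×1.323 = 0.007329.
Vmax = 1/intercept = 136 μmol·min⁻¹; Km = slope × Vmax = 0.01272 × 136 = 1.74 nM.

Km = 1.74 nM; Vmax = 136 μmol·min⁻¹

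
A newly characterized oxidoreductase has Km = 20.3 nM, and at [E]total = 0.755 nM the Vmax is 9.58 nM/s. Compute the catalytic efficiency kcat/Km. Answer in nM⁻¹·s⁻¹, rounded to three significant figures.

kcat = Vmax/[E]total = 9.58/0.755 = 12.7 s⁻¹.
kcat/Km = 12.7/20.3 = 0.625 nM⁻¹·s⁻¹.

0.625 nM⁻¹·s⁻¹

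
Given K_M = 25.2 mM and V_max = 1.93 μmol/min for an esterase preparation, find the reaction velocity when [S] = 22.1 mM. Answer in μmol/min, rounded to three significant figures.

v = Vmax·[S]/(Km + [S]) = 1.93 × 22.1 / (25.2 + 22.1)
  = 42.65 / 47.30 = 0.902 μmol/min.

0.902 μmol/min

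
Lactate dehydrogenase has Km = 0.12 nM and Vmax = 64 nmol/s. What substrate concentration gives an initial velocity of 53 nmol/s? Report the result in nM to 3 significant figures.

The required fractional saturation is v/Vmax = 53/64 = 0.8281.
Then [S]/(Km+[S]) = 0.8281 ⇒ [S] = 0.12 × 0.8281/(1 − 0.8281) = 0.578 nM.

0.578 nM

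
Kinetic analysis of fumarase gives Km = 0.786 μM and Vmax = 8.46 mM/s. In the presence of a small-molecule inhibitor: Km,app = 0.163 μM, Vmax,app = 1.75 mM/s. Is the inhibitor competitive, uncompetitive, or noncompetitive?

Both Km and Vmax decrease by the same factor (~4.83-fold) — characteristic of uncompetitive inhibition.

uncompetitive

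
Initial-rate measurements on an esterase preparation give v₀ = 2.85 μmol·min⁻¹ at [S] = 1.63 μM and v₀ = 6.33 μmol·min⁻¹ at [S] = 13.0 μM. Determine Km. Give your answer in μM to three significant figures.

From v = Vmax[S]/(Km+[S]), each point gives Vmax = v(Km+[S])/[S].
Equating: 2.85(Km+1.63)/1.63 = 6.33(Km+13.0)/13.0.
1.748·Km + 2.85 = 0.4869·Km + 6.33, so (1.748 − 0.4869)·Km = 6.33 − 2.85.
Km = 3.480/1.262 = 2.76 μM; then Vmax = 2.85(2.76+1.63)/1.63 = 7.67 μmol·min⁻¹.

2.76 μM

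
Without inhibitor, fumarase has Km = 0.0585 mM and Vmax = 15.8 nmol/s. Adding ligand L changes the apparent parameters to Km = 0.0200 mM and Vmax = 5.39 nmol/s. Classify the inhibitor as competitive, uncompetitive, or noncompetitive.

uncompetitive

Both Km and Vmax decrease by the same factor (~2.93-fold) — characteristic of uncompetitive inhibition.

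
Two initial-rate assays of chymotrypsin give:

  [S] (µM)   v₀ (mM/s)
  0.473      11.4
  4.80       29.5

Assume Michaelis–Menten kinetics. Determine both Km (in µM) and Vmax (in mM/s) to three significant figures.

In reciprocal form, 1/v = (Km/Vmax)·(1/[S]) + 1/Vmax. The two points give (1/[S], 1/v) = (2.114, 0.08772) and (0.2083, 0.03390).
Slope = (0.08772 − 0.03390)/(2.114 − 0.2083) = 0.02824; intercept = 0.08772 − 0.02824×2.114 = 0.02801.
Vmax = 1/intercept = 35.7 mM/s; Km = slope × Vmax = 0.02824 × 35.7 = 1.01 µM.

Km = 1.01 µM; Vmax = 35.7 mM/s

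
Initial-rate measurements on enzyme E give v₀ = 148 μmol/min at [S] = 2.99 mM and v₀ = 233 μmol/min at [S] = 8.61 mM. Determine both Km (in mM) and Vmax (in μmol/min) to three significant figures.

Km = 3.79 mM; Vmax = 336 μmol/min

In reciprocal form, 1/v = (Km/Vmax)·(1/[S]) + 1/Vmax. The two points give (1/[S], 1/v) = (0.3344, 0.006757) and (0.1161, 0.004292).
Slope = (0.006757 − 0.004292)/(0.3344 − 0.1161) = 0.01129; intercept = 0.006757 − 0.01129×0.3344 = 0.002980.
Vmax = 1/intercept = 336 μmol/min; Km = slope × Vmax = 0.01129 × 336 = 3.79 mM.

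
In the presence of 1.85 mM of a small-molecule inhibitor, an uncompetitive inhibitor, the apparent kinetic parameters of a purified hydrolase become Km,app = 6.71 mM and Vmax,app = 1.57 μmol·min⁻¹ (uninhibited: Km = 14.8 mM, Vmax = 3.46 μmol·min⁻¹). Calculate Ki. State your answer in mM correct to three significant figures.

1.54 mM

Uncompetitive: Vmax,app = Vmax/α (and Km,app = Km/α) with α = 1 + [I]/Ki.
α = Vmax/Vmax,app = 3.46/1.57 = 2.204.
Since α = 1 + [I]/Ki, [I]/Ki = 2.204 − 1 = 1.204 and Ki = 1.85/1.204 = 1.54 mM.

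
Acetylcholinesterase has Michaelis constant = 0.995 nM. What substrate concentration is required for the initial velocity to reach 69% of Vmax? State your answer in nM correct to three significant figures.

2.21 nM

v/Vmax = [S]/(Km+[S]) = 0.69, so [S] = Km·0.69/(1 − 0.69) = 0.995 × 2.226.
[S] = 2.21 nM.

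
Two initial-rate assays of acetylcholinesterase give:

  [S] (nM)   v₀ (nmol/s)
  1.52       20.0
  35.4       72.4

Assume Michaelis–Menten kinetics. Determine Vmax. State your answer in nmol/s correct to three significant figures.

82.0 nmol/s

From v = Vmax[S]/(Km+[S]), each point gives Vmax = v(Km+[S])/[S].
Equating: 20.0(Km+1.52)/1.52 = 72.4(Km+35.4)/35.4.
13.16·Km + 20.0 = 2.045·Km + 72.4, so (13.16 − 2.045)·Km = 72.4 − 20.0.
Km = 52.40/11.11 = 4.72 nM; then Vmax = 20.0(4.72+1.52)/1.52 = 82.0 nmol/s.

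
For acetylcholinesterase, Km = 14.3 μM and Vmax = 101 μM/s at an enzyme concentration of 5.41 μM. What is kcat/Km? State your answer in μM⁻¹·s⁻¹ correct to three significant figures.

kcat = Vmax/[E]total = 101/5.41 = 18.7 s⁻¹.
kcat/Km = 18.7/14.3 = 1.31 μM⁻¹·s⁻¹.

1.31 μM⁻¹·s⁻¹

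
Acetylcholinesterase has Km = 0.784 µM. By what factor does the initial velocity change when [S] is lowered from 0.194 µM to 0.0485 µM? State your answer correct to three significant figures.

0.294

The fractional saturations are [S]/(Km+[S]) = 0.194/0.9780 = 0.1984 and 0.0485/0.8325 = 0.05826.
v₂/v₁ is just their ratio: 0.05826/0.1984 = 0.294.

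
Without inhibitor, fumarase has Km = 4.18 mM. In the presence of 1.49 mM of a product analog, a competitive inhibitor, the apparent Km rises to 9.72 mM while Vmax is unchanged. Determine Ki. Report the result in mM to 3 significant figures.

Competitive: Km,app = α·Km with α = 1 + [I]/Ki.
α = Km,app/Km = 9.72/4.18 = 2.325.
Ki = [I]/(α − 1) = 1.49/1.325 = 1.12 mM.

1.12 mM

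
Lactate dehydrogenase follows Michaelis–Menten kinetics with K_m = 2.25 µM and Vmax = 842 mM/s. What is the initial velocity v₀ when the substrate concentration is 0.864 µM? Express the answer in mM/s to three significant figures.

234 mM/s

[S]/(Km+[S]) = 0.864/3.114 = 0.2775, the fractional saturation.
v = 0.2775 × Vmax = 0.2775 × 842 = 234 mM/s.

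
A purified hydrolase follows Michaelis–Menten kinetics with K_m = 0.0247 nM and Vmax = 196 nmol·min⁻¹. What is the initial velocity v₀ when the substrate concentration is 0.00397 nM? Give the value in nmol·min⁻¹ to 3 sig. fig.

v = Vmax·[S]/(Km + [S]) = 196 × 0.00397 / (0.0247 + 0.00397)
  = 0.7781 / 0.02867 = 27.1 nmol·min⁻¹.

27.1 nmol·min⁻¹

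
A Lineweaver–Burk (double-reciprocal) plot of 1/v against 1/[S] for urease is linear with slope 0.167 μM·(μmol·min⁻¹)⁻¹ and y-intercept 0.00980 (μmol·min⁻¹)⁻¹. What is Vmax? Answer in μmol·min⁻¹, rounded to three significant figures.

The y-intercept of a Lineweaver–Burk plot equals 1/Vmax, so Vmax = 1/0.00980 = 102 μmol·min⁻¹.

102 μmol·min⁻¹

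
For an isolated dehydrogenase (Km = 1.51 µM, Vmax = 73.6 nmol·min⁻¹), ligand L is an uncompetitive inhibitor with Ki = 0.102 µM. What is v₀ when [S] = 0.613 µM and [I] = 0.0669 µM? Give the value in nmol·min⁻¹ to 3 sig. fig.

17.9 nmol·min⁻¹

α = 1 + [I]/Ki = 1 + 0.0669/0.102 = 1.656.
For an uncompetitive inhibitor, both parameters are divided by α, giving Vmax/α and Km/α: Km,app = 0.912 µM, Vmax,app = 44.4 nmol·min⁻¹.
v = Vmax,app·[S]/(Km,app + [S]) = 44.4 × 0.613/(0.912 + 0.613) = 17.9 nmol·min⁻¹.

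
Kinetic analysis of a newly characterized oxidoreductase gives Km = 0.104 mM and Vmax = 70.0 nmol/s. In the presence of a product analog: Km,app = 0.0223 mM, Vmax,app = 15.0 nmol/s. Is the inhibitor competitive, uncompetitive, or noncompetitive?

Both Km and Vmax decrease by the same factor (~4.66-fold) — characteristic of uncompetitive inhibition.

uncompetitive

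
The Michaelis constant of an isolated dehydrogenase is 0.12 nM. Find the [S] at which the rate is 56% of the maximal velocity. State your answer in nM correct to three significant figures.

v/Vmax = [S]/(Km+[S]) = 0.56, so [S] = Km·0.56/(1 − 0.56) = 0.12 × 1.273.
[S] = 0.153 nM.

0.153 nM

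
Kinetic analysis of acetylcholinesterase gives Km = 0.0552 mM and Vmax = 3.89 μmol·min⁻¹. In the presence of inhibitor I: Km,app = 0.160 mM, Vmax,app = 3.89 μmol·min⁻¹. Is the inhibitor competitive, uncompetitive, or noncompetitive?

Km increases (0.0552 → 0.160 mM) while Vmax is unchanged — the hallmark of competitive inhibition.

competitive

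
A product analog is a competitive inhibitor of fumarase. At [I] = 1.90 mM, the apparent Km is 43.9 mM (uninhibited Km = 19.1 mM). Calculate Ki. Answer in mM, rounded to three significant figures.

Competitive: Km,app = α·Km with α = 1 + [I]/Ki.
α = Km,app/Km = 43.9/19.1 = 2.298.
Ki = [I]/(α − 1) = 1.90/1.298 = 1.46 mM.

1.46 mM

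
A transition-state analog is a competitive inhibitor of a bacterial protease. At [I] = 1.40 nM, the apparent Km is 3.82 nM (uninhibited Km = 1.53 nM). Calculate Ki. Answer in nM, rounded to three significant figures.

Competitive: Km,app = α·Km with α = 1 + [I]/Ki.
α = Km,app/Km = 3.82/1.53 = 2.497.
Ki = [I]/(α − 1) = 1.40/1.497 = 0.935 nM.

0.935 nM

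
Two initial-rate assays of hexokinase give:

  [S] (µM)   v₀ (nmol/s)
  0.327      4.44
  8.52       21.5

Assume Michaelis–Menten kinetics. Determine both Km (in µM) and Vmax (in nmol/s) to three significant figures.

Km = 1.54 µM; Vmax = 25.4 nmol/s

From v = Vmax[S]/(Km+[S]), each point gives Vmax = v(Km+[S])/[S].
Equating: 4.44(Km+0.327)/0.327 = 21.5(Km+8.52)/8.52.
13.58·Km + 4.44 = 2.523·Km + 21.5, so (13.58 − 2.523)·Km = 21.5 − 4.44.
Km = 17.06/11.05 = 1.54 µM; then Vmax = 4.44(1.54+0.327)/0.327 = 25.4 nmol/s.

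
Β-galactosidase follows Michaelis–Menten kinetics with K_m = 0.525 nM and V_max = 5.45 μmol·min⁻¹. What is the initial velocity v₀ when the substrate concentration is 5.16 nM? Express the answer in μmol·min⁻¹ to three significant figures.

4.95 μmol·min⁻¹

[S]/(Km+[S]) = 5.16/5.685 = 0.9077, the fractional saturation.
v = 0.9077 × Vmax = 0.9077 × 5.45 = 4.95 μmol·min⁻¹.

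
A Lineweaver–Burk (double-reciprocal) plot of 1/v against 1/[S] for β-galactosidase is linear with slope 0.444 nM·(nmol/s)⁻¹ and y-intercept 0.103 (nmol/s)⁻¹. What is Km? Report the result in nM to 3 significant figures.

4.31 nM

y-intercept = 1/Vmax ⇒ Vmax = 9.71 nmol/s; slope = Km/Vmax ⇒ Km = slope × Vmax.
Km = 0.444 × 9.71 = 4.31 nM.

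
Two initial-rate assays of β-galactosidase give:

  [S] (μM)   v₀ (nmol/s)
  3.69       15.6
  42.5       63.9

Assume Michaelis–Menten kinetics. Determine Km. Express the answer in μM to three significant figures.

In reciprocal form, 1/v = (Km/Vmax)·(1/[S]) + 1/Vmax. The two points give (1/[S], 1/v) = (0.2710, 0.06410) and (0.02353, 0.01565).
Slope = (0.06410 − 0.01565)/(0.2710 − 0.02353) = 0.1958; intercept = 0.06410 − 0.1958×0.2710 = 0.01104.
Vmax = 1/intercept = 90.6 nmol/s; Km = slope × Vmax = 0.1958 × 90.6 = 17.7 μM.

17.7 μM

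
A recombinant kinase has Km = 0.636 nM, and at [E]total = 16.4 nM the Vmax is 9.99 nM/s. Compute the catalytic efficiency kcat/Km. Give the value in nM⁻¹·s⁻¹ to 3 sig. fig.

0.958 nM⁻¹·s⁻¹

kcat = Vmax/[E]total = 9.99/16.4 = 0.609 s⁻¹.
kcat/Km = 0.609/0.636 = 0.958 nM⁻¹·s⁻¹.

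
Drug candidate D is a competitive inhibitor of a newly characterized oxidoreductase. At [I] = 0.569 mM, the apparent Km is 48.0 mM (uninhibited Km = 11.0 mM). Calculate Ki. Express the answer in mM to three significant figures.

0.169 mM

Competitive: Km,app = α·Km with α = 1 + [I]/Ki.
α = Km,app/Km = 48.0/11.0 = 4.364.
Ki = [I]/(α − 1) = 0.569/3.364 = 0.169 mM.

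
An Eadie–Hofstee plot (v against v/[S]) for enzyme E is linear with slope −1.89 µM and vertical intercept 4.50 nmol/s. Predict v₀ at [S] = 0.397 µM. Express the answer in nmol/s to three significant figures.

0.781 nmol/s

In the Eadie–Hofstee form v = Vmax − Km·(v/[S]), the slope is −Km and the intercept is Vmax, so Km = 1.89 µM and Vmax = 4.50 nmol/s.
v = 4.50 × 0.397/(1.89 + 0.397) = 0.781 nmol/s.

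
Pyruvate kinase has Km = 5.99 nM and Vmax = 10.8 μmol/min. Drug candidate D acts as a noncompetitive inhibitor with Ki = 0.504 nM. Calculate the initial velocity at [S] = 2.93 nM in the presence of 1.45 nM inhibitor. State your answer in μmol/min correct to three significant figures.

With α = 1 + [I]/Ki = 1 + 1.45/0.504 = 3.877, the noncompetitive rate law is v = (Vmax/α)·[S] / (Km + [S]).
v = (10.8/3.877)×2.93 / (5.99 + 2.93) = 8.162/8.920 = 0.915 μmol/min.

0.915 μmol/min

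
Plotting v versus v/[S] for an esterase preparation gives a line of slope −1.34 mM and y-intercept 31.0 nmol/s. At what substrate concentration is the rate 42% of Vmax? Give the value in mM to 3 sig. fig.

The Eadie–Hofstee slope gives Km = 1.34 mM (slope = −Km).
v/Vmax = [S]/(Km+[S]) = 0.42 ⇒ [S] = Km·0.42/(1−0.42) = 1.34 × 0.7241 = 0.970 mM.

0.970 mM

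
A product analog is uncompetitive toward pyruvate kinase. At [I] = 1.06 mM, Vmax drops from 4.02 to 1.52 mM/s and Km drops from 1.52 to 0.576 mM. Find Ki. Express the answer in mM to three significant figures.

0.644 mM

Uncompetitive: Vmax,app = Vmax/α (and Km,app = Km/α) with α = 1 + [I]/Ki.
α = Vmax/Vmax,app = 4.02/1.52 = 2.645.
Since α = 1 + [I]/Ki, [I]/Ki = 2.645 − 1 = 1.645 and Ki = 1.06/1.645 = 0.644 mM.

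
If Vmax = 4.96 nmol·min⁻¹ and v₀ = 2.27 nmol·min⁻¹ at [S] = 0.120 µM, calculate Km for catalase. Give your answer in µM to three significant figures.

0.142 µM

From v = Vmax[S]/(Km+[S]), Km = [S](Vmax − v)/v.
Km = 0.120 × (4.96 − 2.27) / 2.27 = 0.3228/2.27 = 0.142 µM.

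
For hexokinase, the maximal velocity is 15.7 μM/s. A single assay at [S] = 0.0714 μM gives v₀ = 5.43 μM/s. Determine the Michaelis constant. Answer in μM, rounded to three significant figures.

From v = Vmax[S]/(Km+[S]), Km = [S](Vmax − v)/v.
Km = 0.0714 × (15.7 − 5.43) / 5.43 = 0.7333/5.43 = 0.135 μM.

0.135 μM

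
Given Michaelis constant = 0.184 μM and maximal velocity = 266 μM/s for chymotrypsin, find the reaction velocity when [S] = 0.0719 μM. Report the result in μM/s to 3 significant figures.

74.7 μM/s

v = Vmax·[S]/(Km + [S]) = 266 × 0.0719 / (0.184 + 0.0719)
  = 19.13 / 0.2559 = 74.7 μM/s.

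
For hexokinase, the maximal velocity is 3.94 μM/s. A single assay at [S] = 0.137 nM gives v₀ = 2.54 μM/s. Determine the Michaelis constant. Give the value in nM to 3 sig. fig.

v/Vmax = 2.54/3.94 = 0.6447 = [S]/(Km+[S]).
So Km + [S] = [S]/0.6447 = 0.2125 nM, giving Km = 0.2125 − 0.137 = 0.0755 nM.

0.0755 nM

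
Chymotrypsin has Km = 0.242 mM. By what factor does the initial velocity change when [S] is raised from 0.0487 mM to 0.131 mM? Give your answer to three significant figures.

Since Vmax cancels, v₂/v₁ = [S]₂(Km+[S]₁) / [S]₁(Km+[S]₂).
= 0.131×(0.242+0.0487) / (0.0487×(0.242+0.131)) = 0.03808/0.01817 = 2.10.

2.10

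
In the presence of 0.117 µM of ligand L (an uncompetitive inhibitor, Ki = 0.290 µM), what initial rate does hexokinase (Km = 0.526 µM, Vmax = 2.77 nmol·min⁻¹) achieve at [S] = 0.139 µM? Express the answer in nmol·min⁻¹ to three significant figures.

0.534 nmol·min⁻¹

α = 1 + [I]/Ki = 1 + 0.117/0.290 = 1.403.
For an uncompetitive inhibitor, both parameters are divided by α, giving Vmax/α and Km/α: Km,app = 0.375 µM, Vmax,app = 1.97 nmol·min⁻¹.
v = Vmax,app·[S]/(Km,app + [S]) = 1.97 × 0.139/(0.375 + 0.139) = 0.534 nmol·min⁻¹.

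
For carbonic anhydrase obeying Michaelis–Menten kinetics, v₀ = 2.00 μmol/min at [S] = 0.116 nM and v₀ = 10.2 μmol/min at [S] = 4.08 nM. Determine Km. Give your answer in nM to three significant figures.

In reciprocal form, 1/v = (Km/Vmax)·(1/[S]) + 1/Vmax. The two points give (1/[S], 1/v) = (8.621, 0.5000) and (0.2451, 0.09804).
Slope = (0.5000 − 0.09804)/(8.621 − 0.2451) = 0.04799; intercept = 0.5000 − 0.04799×8.621 = 0.08628.
Vmax = 1/intercept = 11.6 μmol/min; Km = slope × Vmax = 0.04799 × 11.6 = 0.556 nM.

0.556 nM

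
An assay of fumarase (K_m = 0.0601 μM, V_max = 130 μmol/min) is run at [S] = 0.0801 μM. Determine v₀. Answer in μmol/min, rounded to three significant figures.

74.3 μmol/min

v = Vmax·[S]/(Km + [S]) = 130 × 0.0801 / (0.0601 + 0.0801)
  = 10.41 / 0.1402 = 74.3 μmol/min.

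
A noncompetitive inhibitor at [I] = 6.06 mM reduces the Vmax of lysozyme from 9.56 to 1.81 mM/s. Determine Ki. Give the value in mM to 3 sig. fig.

1.42 mM

Noncompetitive: Vmax,app = Vmax/α with α = 1 + [I]/Ki.
α = Vmax/Vmax,app = 9.56/1.81 = 5.282.
Since α = 1 + [I]/Ki, [I]/Ki = 5.282 − 1 = 4.282 and Ki = 6.06/4.282 = 1.42 mM.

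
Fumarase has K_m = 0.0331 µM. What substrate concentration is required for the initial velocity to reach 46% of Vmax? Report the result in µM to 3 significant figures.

v/Vmax = [S]/(Km+[S]) = 0.46, so [S] = Km·0.46/(1 − 0.46) = 0.0331 × 0.8519.
[S] = 0.0282 µM.

0.0282 µM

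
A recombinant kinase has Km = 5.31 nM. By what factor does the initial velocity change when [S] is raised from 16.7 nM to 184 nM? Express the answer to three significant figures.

Since Vmax cancels, v₂/v₁ = [S]₂(Km+[S]₁) / [S]₁(Km+[S]₂).
= 184×(5.31+16.7) / (16.7×(5.31+184)) = 4050/3161 = 1.28.

1.28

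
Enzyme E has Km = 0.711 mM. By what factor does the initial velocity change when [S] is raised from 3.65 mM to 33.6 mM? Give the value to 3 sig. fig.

1.17

The fractional saturations are [S]/(Km+[S]) = 3.65/4.361 = 0.8370 and 33.6/34.31 = 0.9793.
v₂/v₁ is just their ratio: 0.9793/0.8370 = 1.17.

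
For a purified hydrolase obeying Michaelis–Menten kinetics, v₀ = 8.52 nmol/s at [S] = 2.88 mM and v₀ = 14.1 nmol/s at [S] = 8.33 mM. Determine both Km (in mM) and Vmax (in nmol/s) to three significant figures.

Km = 4.41 mM; Vmax = 21.6 nmol/s

From v = Vmax[S]/(Km+[S]), each point gives Vmax = v(Km+[S])/[S].
Equating: 8.52(Km+2.88)/2.88 = 14.1(Km+8.33)/8.33.
2.958·Km + 8.52 = 1.693·Km + 14.1, so (2.958 − 1.693)·Km = 14.1 − 8.52.
Km = 5.580/1.266 = 4.41 mM; then Vmax = 8.52(4.41+2.88)/2.88 = 21.6 nmol/s.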